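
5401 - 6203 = -802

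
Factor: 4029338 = 2^1 * 557^1 * 3617^1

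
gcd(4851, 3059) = 7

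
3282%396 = 114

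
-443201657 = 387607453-830809110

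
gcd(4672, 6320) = 16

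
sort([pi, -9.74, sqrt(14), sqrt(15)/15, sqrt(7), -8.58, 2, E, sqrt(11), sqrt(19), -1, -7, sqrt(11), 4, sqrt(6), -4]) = [-9.74, -8.58, -7, -4, -1, sqrt(15)/15, 2, sqrt(6), sqrt(7), E, pi, sqrt(11), sqrt(11), sqrt(14), 4, sqrt(19)]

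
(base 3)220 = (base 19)15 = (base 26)o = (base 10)24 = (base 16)18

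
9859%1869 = 514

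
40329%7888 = 889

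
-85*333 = -28305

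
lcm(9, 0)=0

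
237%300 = 237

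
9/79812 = 1/8868 ≈ 0.000113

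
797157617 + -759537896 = 37619721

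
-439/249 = -1 - 190/249 ≈ -1.76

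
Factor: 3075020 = 2^2 * 5^1 * 13^1 * 11827^1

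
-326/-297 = 1 + 29/297 ≈ 1.10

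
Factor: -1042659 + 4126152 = 3^1 * 7^1 * 146833^1 = 3083493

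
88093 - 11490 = 76603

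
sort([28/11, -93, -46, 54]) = [-93, -46, 28/11, 54]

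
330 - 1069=-739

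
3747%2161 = 1586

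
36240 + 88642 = 124882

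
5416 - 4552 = 864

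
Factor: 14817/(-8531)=-1 * 3^1 * 11^1 * 19^(-1)=-33/19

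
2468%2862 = 2468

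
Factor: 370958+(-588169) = -1*83^1*2617^1 = -217211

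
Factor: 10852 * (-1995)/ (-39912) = 2^ (-1) * 5^1 * 7^1 * 19^1 * 1663^ (-1) * 2713^1 = 1804145/3326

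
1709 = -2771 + 4480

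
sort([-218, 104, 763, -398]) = [-398, -218, 104, 763]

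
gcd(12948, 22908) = 996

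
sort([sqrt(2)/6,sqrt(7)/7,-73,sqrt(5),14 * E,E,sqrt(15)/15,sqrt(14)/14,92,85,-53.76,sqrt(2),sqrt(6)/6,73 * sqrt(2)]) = [-73,-53.76,sqrt(2)/6,sqrt(15)/15,sqrt(14)/14,sqrt(7)/7,sqrt(6)/6,sqrt(2),sqrt(5),E,14 * E,85,92,73 * sqrt(2)]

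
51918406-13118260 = 38800146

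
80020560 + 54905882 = 134926442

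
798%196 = 14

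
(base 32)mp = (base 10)729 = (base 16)2d9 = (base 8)1331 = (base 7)2061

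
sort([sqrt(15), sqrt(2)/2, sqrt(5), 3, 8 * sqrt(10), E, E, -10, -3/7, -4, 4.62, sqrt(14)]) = [-10, -4, -3/7, sqrt(2)/2, sqrt(5), E, E, 3, sqrt(14), sqrt(15), 4.62, 8 * sqrt(10)]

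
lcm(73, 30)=2190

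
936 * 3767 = 3525912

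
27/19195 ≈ 0.00141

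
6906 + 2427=9333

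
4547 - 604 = 3943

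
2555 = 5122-2567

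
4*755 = 3020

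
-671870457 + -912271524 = -1584141981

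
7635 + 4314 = 11949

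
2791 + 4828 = 7619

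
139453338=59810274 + 79643064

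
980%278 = 146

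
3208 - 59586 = -56378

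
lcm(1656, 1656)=1656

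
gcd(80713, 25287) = 1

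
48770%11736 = 1826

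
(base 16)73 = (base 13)8b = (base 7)223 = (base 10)115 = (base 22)55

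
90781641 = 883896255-793114614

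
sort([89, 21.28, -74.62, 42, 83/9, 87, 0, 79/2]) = [-74.62, 0, 83/9, 21.28, 79/2, 42, 87, 89]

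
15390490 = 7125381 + 8265109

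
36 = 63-27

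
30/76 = 15/38 ≈ 0.395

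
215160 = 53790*4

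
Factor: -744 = -1*2^3*3^1*31^1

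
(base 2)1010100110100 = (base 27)7c1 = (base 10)5428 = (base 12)3184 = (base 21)c6a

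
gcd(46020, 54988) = 236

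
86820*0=0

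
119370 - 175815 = -56445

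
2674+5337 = 8011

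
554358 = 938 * 591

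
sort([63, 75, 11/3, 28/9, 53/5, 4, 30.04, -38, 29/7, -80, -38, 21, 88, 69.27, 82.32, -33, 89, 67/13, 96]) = [-80, -38, -38, -33, 28/9, 11/3, 4, 29/7, 67/13, 53/5, 21, 30.04, 63, 69.27, 75, 82.32, 88, 89, 96]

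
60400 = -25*(-2416)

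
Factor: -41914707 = -1*3^1*17^1*821857^1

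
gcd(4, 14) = 2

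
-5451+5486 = 35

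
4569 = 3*1523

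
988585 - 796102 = 192483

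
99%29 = 12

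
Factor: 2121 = 3^1 * 7^1 * 101^1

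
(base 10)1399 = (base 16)577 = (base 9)1824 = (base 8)2567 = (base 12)987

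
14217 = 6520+7697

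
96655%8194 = 6521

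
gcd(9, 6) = 3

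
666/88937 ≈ 0.00749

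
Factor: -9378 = -1*2^1*3^2*521^1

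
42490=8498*5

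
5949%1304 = 733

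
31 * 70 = 2170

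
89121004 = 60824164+28296840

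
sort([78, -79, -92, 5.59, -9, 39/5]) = [-92, -79, -9, 5.59, 39/5, 78]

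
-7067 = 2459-9526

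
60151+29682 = 89833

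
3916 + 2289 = 6205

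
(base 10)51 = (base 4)303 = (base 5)201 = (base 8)63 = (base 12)43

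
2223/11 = 202 + 1/11≈202.09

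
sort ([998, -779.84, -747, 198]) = [-779.84, -747, 198, 998]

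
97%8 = 1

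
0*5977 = 0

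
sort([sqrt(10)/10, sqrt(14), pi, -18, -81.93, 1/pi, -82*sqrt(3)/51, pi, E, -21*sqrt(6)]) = [-81.93, -21*sqrt(6), -18, -82*sqrt(3)/51, sqrt(10)/10, 1/pi, E, pi, pi, sqrt(14)]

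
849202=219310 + 629892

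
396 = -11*(-36) 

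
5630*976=5494880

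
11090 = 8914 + 2176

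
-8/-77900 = 2/19475 ≈ 0.000103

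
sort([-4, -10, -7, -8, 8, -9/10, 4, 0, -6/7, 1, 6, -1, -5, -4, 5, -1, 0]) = [-10, -8, -7, -5, -4, -4, -1, -1, -9/10, -6/7, 0, 0, 1, 4, 5, 6, 8]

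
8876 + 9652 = 18528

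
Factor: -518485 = -1*5^1*11^2*857^1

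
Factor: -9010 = -1*2^1*5^1*17^1*53^1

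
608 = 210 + 398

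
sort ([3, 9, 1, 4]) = [1, 3, 4, 9]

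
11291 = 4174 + 7117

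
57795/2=28897 + 1/2=28897.50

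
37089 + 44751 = 81840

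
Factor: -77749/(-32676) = 2^(-2) * 3^(-1) * 29^1 * 383^1 * 389^(-1) = 11107/4668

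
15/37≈0.405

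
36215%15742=4731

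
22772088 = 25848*881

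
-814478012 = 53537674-868015686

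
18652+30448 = 49100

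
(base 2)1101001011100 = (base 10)6748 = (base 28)8h0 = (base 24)bh4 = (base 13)30c1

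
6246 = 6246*1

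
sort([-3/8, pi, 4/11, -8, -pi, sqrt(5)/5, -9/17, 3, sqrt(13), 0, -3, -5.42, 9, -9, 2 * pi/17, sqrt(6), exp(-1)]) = [-9, -8, -5.42, -pi, -3, -9/17, -3/8, 0, 4/11, exp(-1), 2 * pi/17, sqrt(5)/5, sqrt(6), 3, pi, sqrt(13), 9]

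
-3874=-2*1937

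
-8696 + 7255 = -1441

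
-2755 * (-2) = 5510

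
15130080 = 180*84056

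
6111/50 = 122+11/50 = 122.22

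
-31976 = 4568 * (-7) 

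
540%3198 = 540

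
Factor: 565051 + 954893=2^3 * 3^1 * 63331^1=1519944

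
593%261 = 71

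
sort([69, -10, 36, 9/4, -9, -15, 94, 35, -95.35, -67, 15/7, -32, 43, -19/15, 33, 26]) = [-95.35, -67, -32, -15, -10, -9, -19/15, 15/7, 9/4, 26, 33, 35, 36, 43, 69, 94]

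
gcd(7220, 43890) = 190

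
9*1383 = 12447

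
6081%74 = 13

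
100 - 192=-92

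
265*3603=954795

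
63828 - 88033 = -24205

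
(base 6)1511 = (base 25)g3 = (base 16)193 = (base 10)403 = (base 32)cj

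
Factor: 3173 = 19^1*167^1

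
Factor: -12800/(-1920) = 2^2*3^(-1)*5^1 = 20/3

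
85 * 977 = 83045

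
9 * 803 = 7227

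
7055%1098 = 467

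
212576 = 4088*52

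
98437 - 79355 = 19082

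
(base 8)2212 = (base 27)1g1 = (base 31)16f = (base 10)1162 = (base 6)5214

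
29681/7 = 4240 + 1/7 ≈ 4240.14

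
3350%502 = 338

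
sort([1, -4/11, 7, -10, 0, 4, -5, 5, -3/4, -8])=[-10, -8, -5, -3/4, -4/11, 0, 1, 4, 5, 7]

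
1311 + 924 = 2235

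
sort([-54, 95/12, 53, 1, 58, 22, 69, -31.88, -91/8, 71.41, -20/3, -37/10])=[-54, -31.88, -91/8, -20/3, -37/10, 1, 95/12, 22, 53, 58, 69, 71.41]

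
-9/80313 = -3/26771 ≈ -0.000112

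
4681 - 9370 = -4689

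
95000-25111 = 69889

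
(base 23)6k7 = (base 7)13421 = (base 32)3hp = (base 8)7071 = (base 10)3641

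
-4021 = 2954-6975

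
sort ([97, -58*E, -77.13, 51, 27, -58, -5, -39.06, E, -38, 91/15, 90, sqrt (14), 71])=[-58*E, -77.13, -58, -39.06, -38, -5, E, sqrt (14), 91/15, 27, 51, 71, 90, 97]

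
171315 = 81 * 2115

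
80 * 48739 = 3899120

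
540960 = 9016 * 60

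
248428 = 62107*4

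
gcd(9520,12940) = 20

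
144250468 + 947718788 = 1091969256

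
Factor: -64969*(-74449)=64969^1*74449^1=4836877081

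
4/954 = 2/477 ≈ 0.00419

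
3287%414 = 389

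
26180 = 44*595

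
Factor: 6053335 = 5^1 * 61^1 * 89^1 * 223^1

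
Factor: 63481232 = 2^4*29^1*136813^1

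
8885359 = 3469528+5415831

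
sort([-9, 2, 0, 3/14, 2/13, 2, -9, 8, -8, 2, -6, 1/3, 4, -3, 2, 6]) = [-9, -9, -8, -6, -3, 0, 2/13, 3/14, 1/3, 2, 2, 2, 2, 4, 6, 8]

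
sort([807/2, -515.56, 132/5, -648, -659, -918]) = [-918, -659, -648, -515.56, 132/5, 807/2]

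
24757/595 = 41 + 362/595≈41.61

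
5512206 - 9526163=-4013957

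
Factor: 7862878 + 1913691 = 11^1*888779^1 = 9776569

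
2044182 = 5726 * 357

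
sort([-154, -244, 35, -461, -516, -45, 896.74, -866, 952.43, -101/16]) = [-866, -516, -461, -244, -154, -45, -101/16, 35, 896.74, 952.43]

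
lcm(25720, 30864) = 154320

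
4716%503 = 189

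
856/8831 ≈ 0.0969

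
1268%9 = 8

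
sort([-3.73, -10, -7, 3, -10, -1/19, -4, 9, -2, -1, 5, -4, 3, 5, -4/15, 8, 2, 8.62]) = [-10, -10, -7, -4, -4, -3.73, -2, -1, -4/15, -1/19, 2, 3, 3, 5, 5, 8, 8.62, 9]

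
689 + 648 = 1337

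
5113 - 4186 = 927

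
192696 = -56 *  (-3441)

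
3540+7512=11052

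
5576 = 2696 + 2880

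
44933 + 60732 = 105665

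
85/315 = 17/63 ≈ 0.270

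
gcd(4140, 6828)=12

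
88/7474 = 44/3737 ≈ 0.0118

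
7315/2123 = 665/193 ≈ 3.45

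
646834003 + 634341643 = 1281175646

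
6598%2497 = 1604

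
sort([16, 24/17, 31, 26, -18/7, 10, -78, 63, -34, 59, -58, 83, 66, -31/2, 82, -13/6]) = [-78, -58, -34, -31/2, -18/7, -13/6, 24/17, 10, 16, 26, 31, 59, 63, 66, 82, 83]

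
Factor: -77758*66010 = -1*2^2*5^1*7^1*17^1*23^1*41^1*2287^1 = -5132805580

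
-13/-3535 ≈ 0.00368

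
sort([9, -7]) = [-7, 9]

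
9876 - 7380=2496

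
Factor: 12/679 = 2^2*3^1*7^(-1)*97^(-1)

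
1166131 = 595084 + 571047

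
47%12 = 11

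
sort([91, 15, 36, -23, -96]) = [-96, -23, 15, 36, 91]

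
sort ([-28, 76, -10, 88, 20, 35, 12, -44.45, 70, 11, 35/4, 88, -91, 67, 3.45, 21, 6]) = [-91, -44.45, -28, -10, 3.45, 6, 35/4, 11, 12, 20, 21, 35, 67, 70, 76, 88, 88]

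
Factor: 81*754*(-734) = -1*2^2*3^4*13^1*29^1*367^1 = -44828316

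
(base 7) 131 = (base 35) 21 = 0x47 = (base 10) 71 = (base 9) 78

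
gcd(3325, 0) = 3325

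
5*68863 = 344315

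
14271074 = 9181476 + 5089598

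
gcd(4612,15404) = 4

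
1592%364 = 136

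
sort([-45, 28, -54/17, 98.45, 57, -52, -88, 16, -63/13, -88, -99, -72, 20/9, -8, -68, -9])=[-99, -88, -88, -72, -68, -52, -45, -9, -8, -63/13, -54/17, 20/9, 16, 28, 57, 98.45]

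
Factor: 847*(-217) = -1*7^2*11^2*31^1 = -183799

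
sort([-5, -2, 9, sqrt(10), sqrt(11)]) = [-5, -2, sqrt(10), sqrt(11), 9]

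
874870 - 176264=698606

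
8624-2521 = 6103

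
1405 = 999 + 406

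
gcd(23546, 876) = 2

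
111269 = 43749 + 67520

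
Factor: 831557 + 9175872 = 10007429^1 = 10007429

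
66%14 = 10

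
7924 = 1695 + 6229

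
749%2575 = 749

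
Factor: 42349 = 42349^1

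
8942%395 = 252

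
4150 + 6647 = 10797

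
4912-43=4869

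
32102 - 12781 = 19321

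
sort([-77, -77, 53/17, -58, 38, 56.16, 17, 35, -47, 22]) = [-77, -77, -58, -47, 53/17, 17, 22, 35, 38, 56.16]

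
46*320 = 14720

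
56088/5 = 11217 + 3/5 = 11217.60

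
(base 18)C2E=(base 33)3KB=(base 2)111101100010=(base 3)12101212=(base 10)3938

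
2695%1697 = 998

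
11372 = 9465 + 1907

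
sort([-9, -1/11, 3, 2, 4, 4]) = [-9, -1/11, 2, 3, 4, 4]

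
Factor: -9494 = -1*2^1*47^1*101^1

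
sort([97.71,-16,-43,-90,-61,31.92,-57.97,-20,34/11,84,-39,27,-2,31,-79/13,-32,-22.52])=[-90,-61,-57.97,-43,-39,-32,-22.52,-20,-16,-79/13,-2,34/11,27,31,31.92,84,97.71]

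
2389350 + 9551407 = 11940757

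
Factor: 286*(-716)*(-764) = 2^5*11^1*13^1*179^1*191^1 = 156448864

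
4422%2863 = 1559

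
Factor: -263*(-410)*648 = 2^4*3^4*5^1*41^1*263^1 = 69873840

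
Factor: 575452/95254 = 2^1 * 97^(-1) * 293^1 = 586/97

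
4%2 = 0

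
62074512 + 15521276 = 77595788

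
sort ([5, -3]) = [-3, 5]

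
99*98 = 9702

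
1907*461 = 879127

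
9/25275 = 3/8425 ≈ 0.000356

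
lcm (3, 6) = 6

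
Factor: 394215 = 3^1 * 5^1 * 41^1 * 641^1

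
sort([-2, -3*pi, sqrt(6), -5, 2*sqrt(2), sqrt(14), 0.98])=[-3*pi, -5, -2, 0.98, sqrt(6), 2*sqrt(2), sqrt(14)]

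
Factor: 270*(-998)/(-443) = 2^2*3^3*5^1*443^(-1)*499^1 = 269460/443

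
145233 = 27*5379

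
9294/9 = 3098/3 ≈ 1032.67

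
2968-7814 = -4846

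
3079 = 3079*1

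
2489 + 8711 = 11200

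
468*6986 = 3269448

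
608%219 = 170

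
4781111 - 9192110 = -4410999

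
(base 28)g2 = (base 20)12a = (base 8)702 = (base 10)450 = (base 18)170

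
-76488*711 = -54382968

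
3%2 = 1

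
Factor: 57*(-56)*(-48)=2^7*3^2*7^1*19^1=153216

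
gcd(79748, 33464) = 4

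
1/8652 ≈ 0.000116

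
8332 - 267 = 8065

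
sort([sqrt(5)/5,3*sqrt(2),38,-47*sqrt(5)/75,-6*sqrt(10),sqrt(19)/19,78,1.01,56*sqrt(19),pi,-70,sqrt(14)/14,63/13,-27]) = [-70,-27,-6*sqrt(10),-47*sqrt(5)/75,sqrt(19)/19,sqrt(14)/14,sqrt(5)/5,1.01,pi,3*sqrt(2),63/13,38,78,56*sqrt(19)]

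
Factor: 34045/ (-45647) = -1*5^1*7^ (-1)*11^1*619^1*6521^ (-1)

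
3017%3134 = 3017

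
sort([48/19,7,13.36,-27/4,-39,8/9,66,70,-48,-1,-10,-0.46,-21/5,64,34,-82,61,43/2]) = [-82,-48,-39,-10,-27/4,-21/5,-1,-0.46,8/9,48/19,7,13.36,43/2,34,61,64,66,70]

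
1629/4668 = 543/1556 ≈ 0.349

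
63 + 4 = 67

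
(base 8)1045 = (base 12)399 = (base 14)2b3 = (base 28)jh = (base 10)549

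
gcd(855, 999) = 9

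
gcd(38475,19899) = 27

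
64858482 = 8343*7774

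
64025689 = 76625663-12599974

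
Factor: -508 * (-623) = 2^2 * 7^1 * 89^1 * 127^1 = 316484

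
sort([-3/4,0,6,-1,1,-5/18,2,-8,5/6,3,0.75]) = [-8,-1,-3/4,-5/18,0,0.75,5/6,1,2,3,6]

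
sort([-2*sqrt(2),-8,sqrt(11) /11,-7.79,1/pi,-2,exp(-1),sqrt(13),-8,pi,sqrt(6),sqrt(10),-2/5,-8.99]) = [-8.99,-8,-8,-7.79,-2*sqrt(2),-2,-2/5,sqrt(11) /11,1/pi,exp(-1),sqrt(6),pi,sqrt(10),sqrt(13)]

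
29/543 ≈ 0.0534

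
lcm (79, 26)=2054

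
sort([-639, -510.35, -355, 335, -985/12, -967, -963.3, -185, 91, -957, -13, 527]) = [-967, -963.3, -957, -639, -510.35, -355, -185, -985/12, -13, 91, 335, 527]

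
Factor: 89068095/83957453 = 3^2*5^1*1979291^1*83957453^(-1)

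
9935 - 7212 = 2723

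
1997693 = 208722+1788971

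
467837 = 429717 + 38120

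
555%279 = 276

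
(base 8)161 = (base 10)113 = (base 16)71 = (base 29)3q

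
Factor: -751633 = -1*751633^1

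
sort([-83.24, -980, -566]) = [-980, -566, -83.24]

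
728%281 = 166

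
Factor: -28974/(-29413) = 2^1*3^1*11^1*67^(-1) = 66/67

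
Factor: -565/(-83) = 5^1*83^(-1)*113^1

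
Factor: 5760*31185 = 2^7*3^6*5^2*7^1*11^1 = 179625600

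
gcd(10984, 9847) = 1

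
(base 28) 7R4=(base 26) 968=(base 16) 1868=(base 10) 6248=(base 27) 8FB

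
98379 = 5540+92839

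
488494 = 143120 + 345374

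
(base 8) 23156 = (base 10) 9838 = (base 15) 2dad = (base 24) h1m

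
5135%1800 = 1535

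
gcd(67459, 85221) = 1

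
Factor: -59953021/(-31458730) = 2^(-1) * 5^(-1) * 79^1 * 758899^1 * 3145873^(-1)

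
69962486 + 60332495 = 130294981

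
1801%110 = 41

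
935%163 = 120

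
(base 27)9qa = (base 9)10871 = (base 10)7273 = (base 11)5512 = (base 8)16151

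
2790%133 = 130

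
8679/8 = 1084 + 7/8≈1084.88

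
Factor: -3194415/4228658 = -1*2^(-1)*3^2*5^1*41^(-1)*53^(-1)*139^(-1)*10141^1 = -456345/604094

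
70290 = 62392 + 7898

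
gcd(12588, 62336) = 4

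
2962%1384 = 194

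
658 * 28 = 18424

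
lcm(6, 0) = 0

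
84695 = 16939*5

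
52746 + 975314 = 1028060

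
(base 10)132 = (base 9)156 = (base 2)10000100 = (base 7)246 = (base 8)204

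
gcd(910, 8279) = 1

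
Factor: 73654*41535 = 2^1*3^2*5^1*7^1*13^1*71^1*5261^1 = 3059218890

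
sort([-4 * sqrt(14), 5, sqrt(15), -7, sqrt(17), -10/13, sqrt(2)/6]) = [-4 * sqrt(14), -7, -10/13, sqrt(2)/6, sqrt(15), sqrt(17), 5]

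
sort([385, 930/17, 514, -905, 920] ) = [-905, 930/17, 385, 514, 920] 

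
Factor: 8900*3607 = 2^2*5^2*89^1*3607^1 = 32102300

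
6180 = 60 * 103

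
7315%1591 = 951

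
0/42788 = 0 = 0.00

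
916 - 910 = 6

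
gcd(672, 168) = 168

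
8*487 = 3896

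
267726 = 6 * 44621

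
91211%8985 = 1361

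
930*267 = 248310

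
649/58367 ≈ 0.0111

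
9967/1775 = 5+1092/1775≈5.62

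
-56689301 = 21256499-77945800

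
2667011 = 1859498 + 807513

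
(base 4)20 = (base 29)8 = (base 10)8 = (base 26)8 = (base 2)1000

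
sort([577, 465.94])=[465.94, 577]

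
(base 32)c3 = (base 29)da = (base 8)603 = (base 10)387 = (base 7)1062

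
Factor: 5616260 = 2^2*5^1*13^1*21601^1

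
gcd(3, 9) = 3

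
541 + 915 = 1456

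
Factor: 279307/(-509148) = -1 * 2^(-2) * 3^(-2) * 7^1 * 14143^(-1) * 39901^1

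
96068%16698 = 12578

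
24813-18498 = 6315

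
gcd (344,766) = 2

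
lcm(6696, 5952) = 53568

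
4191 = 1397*3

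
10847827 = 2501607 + 8346220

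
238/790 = 119/395 ≈ 0.301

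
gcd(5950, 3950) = 50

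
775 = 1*775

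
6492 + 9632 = 16124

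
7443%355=343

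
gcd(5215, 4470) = 745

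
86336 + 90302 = 176638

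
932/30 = 31 + 1/15 ≈ 31.07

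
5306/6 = 2653/3 ≈ 884.33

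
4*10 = 40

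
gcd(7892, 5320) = 4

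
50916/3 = 16972 = 16972.00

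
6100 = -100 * (-61)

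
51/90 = 17/30≈0.567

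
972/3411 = 108/379 ≈ 0.285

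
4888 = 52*94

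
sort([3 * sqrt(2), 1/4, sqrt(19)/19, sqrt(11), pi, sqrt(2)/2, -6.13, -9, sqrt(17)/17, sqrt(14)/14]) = [-9, -6.13, sqrt(19)/19, sqrt(17)/17, 1/4, sqrt(14)/14, sqrt(2)/2, pi, sqrt(11), 3 * sqrt(2)]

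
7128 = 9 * 792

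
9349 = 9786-437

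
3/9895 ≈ 0.000303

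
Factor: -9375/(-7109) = 3^1*5^5*7109^(-1)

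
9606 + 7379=16985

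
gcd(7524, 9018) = 18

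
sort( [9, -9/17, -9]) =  [-9, -9/17, 9]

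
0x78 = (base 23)55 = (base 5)440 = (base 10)120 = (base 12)a0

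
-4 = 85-89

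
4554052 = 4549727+4325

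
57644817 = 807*71431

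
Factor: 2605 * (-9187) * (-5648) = 2^4 * 5^1 * 353^1 * 521^1 * 9187^1 = 135168698480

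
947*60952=57721544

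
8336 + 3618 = 11954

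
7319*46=336674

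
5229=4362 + 867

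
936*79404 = 74322144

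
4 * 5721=22884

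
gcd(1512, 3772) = 4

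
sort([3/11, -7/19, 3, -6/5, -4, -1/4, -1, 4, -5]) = [-5, -4, -6/5, -1, -7/19, -1/4, 3/11, 3, 4]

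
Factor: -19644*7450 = -1*2^3*3^1*5^2*149^1*1637^1 = -146347800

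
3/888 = 1/296 ≈ 0.00338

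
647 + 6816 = 7463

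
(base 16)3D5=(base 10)981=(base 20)291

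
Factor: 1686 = 2^1 * 3^1 * 281^1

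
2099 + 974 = 3073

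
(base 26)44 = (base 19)5d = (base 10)108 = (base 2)1101100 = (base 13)84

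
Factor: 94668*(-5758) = -1*2^3*3^1*7^3*23^1*2879^1 = -545098344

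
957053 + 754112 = 1711165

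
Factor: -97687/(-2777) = 2777^(-1)*97687^1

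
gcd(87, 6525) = 87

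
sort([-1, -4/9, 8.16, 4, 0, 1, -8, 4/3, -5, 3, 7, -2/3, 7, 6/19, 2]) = [-8, -5, -1, -2/3, -4/9, 0, 6/19, 1, 4/3, 2, 3, 4, 7, 7, 8.16]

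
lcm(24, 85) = 2040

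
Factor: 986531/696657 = 3^(-1)*7^1*37^1*293^1*17863^(-1) = 75887/53589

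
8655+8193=16848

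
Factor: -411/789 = -1*137^1*263^(-1) = -137/263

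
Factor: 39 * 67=3^1 * 13^1 * 67^1=2613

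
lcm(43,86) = 86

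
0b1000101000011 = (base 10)4419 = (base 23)883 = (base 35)3l9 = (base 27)61i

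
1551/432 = 3+85/144 ≈ 3.59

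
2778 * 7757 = 21548946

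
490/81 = 6 + 4/81 ≈ 6.05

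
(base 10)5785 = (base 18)hf7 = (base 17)1305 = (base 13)2830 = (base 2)1011010011001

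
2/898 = 1/449 ≈ 0.00223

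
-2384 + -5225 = -7609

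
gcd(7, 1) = 1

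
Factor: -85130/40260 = -1 * 2^(-1) * 3^(-1) * 11^(-1) * 61^(-1) * 8513^1 = -8513/4026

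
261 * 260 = 67860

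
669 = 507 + 162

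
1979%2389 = 1979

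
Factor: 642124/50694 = 2^1 * 3^(-1) * 19^1 = 38/3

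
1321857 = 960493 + 361364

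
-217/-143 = 1+74/143 ≈ 1.52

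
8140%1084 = 552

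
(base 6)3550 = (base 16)35a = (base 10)858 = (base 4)31122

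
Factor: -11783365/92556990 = -1*2^(-1)*3^(-2)*11^1*214243^1*1028411^(-1) = -2356673/18511398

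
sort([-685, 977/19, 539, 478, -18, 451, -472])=[-685, -472, -18, 977/19, 451, 478, 539]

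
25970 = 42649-16679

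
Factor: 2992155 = 3^1 * 5^1 * 43^1 * 4639^1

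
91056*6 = 546336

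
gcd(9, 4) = 1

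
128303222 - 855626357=-727323135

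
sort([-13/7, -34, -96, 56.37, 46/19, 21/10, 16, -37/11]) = [-96, -34, -37/11, -13/7, 21/10, 46/19, 16, 56.37]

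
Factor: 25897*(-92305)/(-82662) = 2^(-1)*3^(-1)*5^1*19^1*23^(-1)*29^1*47^1*599^(-1)*18461^1 = 2390422585/82662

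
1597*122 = 194834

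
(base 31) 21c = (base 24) 39l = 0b11110101101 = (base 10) 1965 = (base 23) 3ga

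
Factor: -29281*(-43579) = 7^1*47^1*89^1*43579^1 = 1276036699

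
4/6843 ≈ 0.000585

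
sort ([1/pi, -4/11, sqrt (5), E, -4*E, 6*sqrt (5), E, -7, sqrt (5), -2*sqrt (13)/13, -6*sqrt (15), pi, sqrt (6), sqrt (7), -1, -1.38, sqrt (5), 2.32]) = [-6*sqrt (15), -4*E, -7, -1.38, -1, -2*sqrt (13)/13, -4/11, 1/pi, sqrt (5), sqrt (5), sqrt (5), 2.32, sqrt (6), sqrt (7), E, E, pi, 6*sqrt (5)]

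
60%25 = 10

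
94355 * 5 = 471775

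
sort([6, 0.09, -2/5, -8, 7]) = [-8, -2/5, 0.09, 6, 7]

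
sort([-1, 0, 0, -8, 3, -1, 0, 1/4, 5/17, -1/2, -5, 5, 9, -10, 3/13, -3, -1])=[-10, -8, -5, -3, -1, -1, -1, -1/2, 0, 0, 0, 3/13, 1/4, 5/17, 3, 5, 9]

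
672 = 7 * 96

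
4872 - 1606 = 3266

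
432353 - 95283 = 337070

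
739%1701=739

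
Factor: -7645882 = -1*2^1*3822941^1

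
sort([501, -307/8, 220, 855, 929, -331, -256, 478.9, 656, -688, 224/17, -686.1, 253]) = [-688, -686.1, -331, -256, -307/8, 224/17, 220, 253, 478.9, 501, 656, 855, 929]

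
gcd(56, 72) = 8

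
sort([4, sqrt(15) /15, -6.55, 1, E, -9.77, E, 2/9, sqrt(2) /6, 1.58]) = [-9.77, -6.55, 2/9, sqrt(2) /6, sqrt(15) /15, 1, 1.58, E, E, 4]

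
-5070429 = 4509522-9579951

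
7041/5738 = 1 + 1303/5738≈1.23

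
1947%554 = 285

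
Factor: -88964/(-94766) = 2^1*7^(-2)*23^1 = 46/49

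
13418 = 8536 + 4882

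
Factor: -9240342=-1 * 2^1 * 3^1 * 23^1 * 66959^1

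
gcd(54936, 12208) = 6104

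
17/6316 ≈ 0.00269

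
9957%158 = 3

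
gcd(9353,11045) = 47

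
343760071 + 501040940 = 844801011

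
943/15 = 62+13/15 ≈ 62.87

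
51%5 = 1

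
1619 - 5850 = -4231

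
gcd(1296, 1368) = 72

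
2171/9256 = 167/712 ≈ 0.235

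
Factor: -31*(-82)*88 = 2^4*11^1*31^1*41^1 = 223696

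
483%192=99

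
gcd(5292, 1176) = 588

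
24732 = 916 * 27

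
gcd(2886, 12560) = 2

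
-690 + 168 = -522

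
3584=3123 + 461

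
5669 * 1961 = 11116909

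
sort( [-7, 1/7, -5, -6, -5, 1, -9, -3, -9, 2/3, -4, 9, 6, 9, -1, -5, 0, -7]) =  [-9, -9, -7, -7, -6, -5, -5, -5, -4, -3, -1, 0, 1/7, 2/3, 1, 6, 9, 9]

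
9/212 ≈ 0.0425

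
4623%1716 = 1191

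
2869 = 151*19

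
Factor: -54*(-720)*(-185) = -1*2^5*3^5*5^2*37^1 = -7192800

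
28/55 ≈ 0.509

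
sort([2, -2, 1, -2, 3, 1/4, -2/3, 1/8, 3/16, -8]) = [-8, -2, -2, -2/3, 1/8, 3/16, 1/4, 1, 2, 3]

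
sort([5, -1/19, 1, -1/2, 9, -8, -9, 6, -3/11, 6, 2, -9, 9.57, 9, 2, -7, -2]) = [-9, -9, -8, -7, -2, -1/2, -3/11, -1/19, 1, 2, 2, 5, 6, 6, 9, 9, 9.57]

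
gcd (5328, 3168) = 144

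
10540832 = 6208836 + 4331996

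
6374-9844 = -3470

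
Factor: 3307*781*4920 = 2^3*3^1*5^1*11^1*41^1*71^1*3307^1 = 12707213640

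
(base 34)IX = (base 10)645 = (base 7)1611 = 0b1010000101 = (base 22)177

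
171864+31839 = 203703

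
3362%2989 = 373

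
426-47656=-47230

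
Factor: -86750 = -1 * 2^1 * 5^3 * 347^1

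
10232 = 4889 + 5343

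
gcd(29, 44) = 1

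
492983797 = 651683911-158700114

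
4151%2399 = 1752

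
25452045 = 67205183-41753138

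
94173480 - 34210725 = 59962755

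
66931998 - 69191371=-2259373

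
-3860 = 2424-6284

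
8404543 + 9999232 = 18403775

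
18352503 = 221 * 83043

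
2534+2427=4961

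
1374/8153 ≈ 0.169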